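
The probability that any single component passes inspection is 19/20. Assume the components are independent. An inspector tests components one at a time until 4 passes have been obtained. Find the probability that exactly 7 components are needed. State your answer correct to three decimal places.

Y = trial on which the fourth success occurs; negative binomial, r=4, p=0.95.
P(Y=7) = C(6,3) · p^4 · (1−p)^3
= 20 · 0.81451 · 0.000125 = 0.00204

0.002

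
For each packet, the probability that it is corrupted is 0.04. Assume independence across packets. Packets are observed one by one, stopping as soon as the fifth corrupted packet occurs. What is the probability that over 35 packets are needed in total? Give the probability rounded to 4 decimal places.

0.9878

Needing more than 35 packets ⇔ fewer than 5 successes in the first 35. With X ~ Binomial(35, 0.04), P(Y > 35) = P(X ≤ 4).
  k=0: C(35,0)·0.04^0·0.96^35 = 0.239603
  k=1: C(35,1)·0.04^1·0.96^34 = 0.349422
  k=2: C(35,2)·0.04^2·0.96^33 = 0.247507
  k=3: C(35,3)·0.04^3·0.96^32 = 0.113441
  k=4: C(35,4)·0.04^4·0.96^31 = 0.037814
P(X ≤ 4) = 0.987787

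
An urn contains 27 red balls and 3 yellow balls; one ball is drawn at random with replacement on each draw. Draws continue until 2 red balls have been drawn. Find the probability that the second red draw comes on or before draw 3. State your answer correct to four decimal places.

0.9720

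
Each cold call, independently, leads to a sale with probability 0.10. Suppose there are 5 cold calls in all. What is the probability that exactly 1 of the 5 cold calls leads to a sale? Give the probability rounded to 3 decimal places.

X ~ Binomial(n=5, p=0.10).
P(X=1) = C(5,1) · p^1 · (1−p)^4
= 5 · 0.1 · 0.6561 = 0.32805

0.328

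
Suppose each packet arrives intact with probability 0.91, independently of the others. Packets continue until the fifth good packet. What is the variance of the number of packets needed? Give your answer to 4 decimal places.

0.5434

Y = total packets until the fifth success; negative binomial with r=5, p=0.91.
Var(Y) = r(1−p)/p² = 5·0.09 / 0.91² = 0.543413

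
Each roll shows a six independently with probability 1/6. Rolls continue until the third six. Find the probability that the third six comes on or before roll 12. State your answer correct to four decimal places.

0.3226

Finishing within 12 rolls ⇔ at least 3 successes in the first 12. With X ~ Binomial(12, 0.166667), P(Y ≤ 12) = 1 − P(X ≤ 2).
  k=0: C(12,0)·0.166667^0·0.833333^12 = 0.112157
  k=1: C(12,1)·0.166667^1·0.833333^11 = 0.269176
  k=2: C(12,2)·0.166667^2·0.833333^10 = 0.296094
1 − 0.677426 = 0.322574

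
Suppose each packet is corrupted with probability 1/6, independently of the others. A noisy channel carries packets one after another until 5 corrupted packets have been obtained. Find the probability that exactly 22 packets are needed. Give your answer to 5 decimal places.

0.03469

Y = trial on which the fifth success occurs; negative binomial, r=5, p=0.166667.
P(Y=22) = C(21,4) · p^5 · (1−p)^17
= 5985 · 0.0001286 · 0.045073 = 0.0346918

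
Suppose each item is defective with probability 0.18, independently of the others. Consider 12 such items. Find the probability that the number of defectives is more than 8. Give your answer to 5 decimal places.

X ~ Binomial(12, 0.18); P(X ≥ 9) = Σ C(12,k) p^k (1−p)^(12−k) over k:
  k=9: C(12,9)·0.18^9·0.82^3 = 0.0000241
  k=10: C(12,10)·0.18^10·0.82^2 = 0.0000016
  k=11: C(12,11)·0.18^11·0.82^1 = 0.0000001
  k=12: C(12,12)·0.18^12·0.82^0 = 0.0000000
Total = 0.0000257

0.00003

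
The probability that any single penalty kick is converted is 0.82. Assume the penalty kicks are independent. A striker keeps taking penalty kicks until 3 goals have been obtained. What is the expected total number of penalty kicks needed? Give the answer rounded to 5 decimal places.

3.65854

Y = total penalty kicks until the third success; negative binomial with r=3, p=0.82.
E[Y] = r / p = 3 / 0.82 = 3.6585366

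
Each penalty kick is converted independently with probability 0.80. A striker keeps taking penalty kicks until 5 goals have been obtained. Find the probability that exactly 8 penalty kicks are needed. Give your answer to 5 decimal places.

Y = trial on which the fifth success occurs; negative binomial, r=5, p=0.80.
P(Y=8) = C(7,4) · p^5 · (1−p)^3
= 35 · 0.32768 · 0.008 = 0.0917504

0.09175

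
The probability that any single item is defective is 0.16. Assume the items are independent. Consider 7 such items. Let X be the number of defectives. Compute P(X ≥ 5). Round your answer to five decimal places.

0.00166

X ~ Binomial(7, 0.16); P(X ≥ 5) = Σ C(7,k) p^k (1−p)^(7−k) over k:
  k=5: C(7,5)·0.16^5·0.84^2 = 0.0015537
  k=6: C(7,6)·0.16^6·0.84^1 = 0.0000987
  k=7: C(7,7)·0.16^7·0.84^0 = 0.0000027
Total = 0.0016551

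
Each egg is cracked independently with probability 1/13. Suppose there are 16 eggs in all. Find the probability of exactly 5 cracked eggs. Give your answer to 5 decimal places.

X ~ Binomial(n=16, p=0.076923).
P(X=5) = C(16,5) · p^5 · (1−p)^11
= 4368 · 2.6933e-06 · 0.41459 = 0.0048773

0.00488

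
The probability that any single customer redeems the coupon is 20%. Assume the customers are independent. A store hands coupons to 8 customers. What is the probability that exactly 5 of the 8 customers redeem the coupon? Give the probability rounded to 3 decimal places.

0.009

X ~ Binomial(n=8, p=0.20).
P(X=5) = C(8,5) · p^5 · (1−p)^3
= 56 · 0.00032 · 0.512 = 0.00918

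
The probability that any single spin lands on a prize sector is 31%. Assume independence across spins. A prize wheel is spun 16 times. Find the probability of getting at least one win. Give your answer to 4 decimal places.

P(at least one) = 1 − P(none) = 1 − (1 − 0.31)^16
= 1 − 0.002640 = 0.997360

0.9974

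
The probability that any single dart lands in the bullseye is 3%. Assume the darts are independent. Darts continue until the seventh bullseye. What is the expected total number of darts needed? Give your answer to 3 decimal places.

Y = total darts until the seventh success; negative binomial with r=7, p=0.03.
E[Y] = r / p = 7 / 0.03 = 233.33333

233.333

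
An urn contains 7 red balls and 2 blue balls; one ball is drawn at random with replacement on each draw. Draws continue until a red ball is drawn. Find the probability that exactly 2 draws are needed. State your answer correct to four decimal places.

0.1728

Geometric (trials to first success), p = 0.777778.
P(Y = 2) = (1−p)^1 · p = 0.22222 · 0.777778 = 0.172840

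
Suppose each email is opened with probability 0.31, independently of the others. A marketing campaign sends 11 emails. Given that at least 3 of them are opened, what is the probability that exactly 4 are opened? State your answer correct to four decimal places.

X ~ Binomial(11, 0.31). Want P(X=4 | X≥3) = P(X=4) / P(X≥3).
P(X=4) = C(11,4)·0.31^4·0.69^7 = 0.226936
P(X≥3) = 1 − 0.016879 − 0.083415 − 0.187382 = 0.712324
Ratio = 0.226936 / 0.712324 = 0.318586

0.3186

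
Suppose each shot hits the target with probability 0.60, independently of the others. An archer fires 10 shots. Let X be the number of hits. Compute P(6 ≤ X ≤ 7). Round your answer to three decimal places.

X ~ Binomial(10, 0.60); P(6 ≤ X ≤ 7) = Σ C(10,k) p^k (1−p)^(10−k) over k:
  k=6: C(10,6)·0.60^6·0.40^4 = 0.25082
  k=7: C(10,7)·0.60^7·0.40^3 = 0.21499
Total = 0.46581

0.466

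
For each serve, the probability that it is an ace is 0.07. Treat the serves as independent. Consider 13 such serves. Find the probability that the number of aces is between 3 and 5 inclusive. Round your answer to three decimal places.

X ~ Binomial(13, 0.07); P(3 ≤ X ≤ 5) = Σ C(13,k) p^k (1−p)^(13−k) over k:
  k=3: C(13,3)·0.07^3·0.93^10 = 0.04748
  k=4: C(13,4)·0.07^4·0.93^9 = 0.00893
  k=5: C(13,5)·0.07^5·0.93^8 = 0.00121
Total = 0.05762

0.058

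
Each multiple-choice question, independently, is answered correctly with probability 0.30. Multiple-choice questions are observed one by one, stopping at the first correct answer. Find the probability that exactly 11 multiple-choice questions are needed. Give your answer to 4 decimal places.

0.0085

Geometric (trials to first success), p = 0.30.
P(Y = 11) = (1−p)^10 · p = 0.028248 · 0.30 = 0.008474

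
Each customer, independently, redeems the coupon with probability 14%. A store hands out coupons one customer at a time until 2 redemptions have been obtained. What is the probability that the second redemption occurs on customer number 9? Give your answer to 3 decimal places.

0.055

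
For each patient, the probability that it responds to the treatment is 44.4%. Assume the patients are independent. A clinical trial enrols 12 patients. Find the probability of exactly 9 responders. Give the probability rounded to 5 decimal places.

0.02536

X ~ Binomial(n=12, p=0.444).
P(X=9) = C(12,9) · p^9 · (1−p)^3
= 220 · 0.00067057 · 0.17188 = 0.0253568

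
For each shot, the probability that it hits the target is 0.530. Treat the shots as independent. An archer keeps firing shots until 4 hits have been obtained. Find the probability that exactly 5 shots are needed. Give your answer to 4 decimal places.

0.1483

Y = trial on which the fourth success occurs; negative binomial, r=4, p=0.53.
P(Y=5) = C(4,3) · p^4 · (1−p)^1
= 4 · 0.078905 · 0.47 = 0.148341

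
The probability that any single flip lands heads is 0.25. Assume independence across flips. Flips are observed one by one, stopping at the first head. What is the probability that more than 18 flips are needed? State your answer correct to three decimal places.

Y = number of flips to the first success; geometric, p = 0.25.
P(Y > 18) = P(first 18 all fail) = (1−p)^18 = 0.00564

0.006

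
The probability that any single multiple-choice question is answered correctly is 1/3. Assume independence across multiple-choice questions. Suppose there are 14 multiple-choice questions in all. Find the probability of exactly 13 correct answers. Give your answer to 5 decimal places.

0.00001

X ~ Binomial(n=14, p=0.333333).
P(X=13) = C(14,13) · p^13 · (1−p)^1
= 14 · 6.2723e-07 · 0.66667 = 0.0000059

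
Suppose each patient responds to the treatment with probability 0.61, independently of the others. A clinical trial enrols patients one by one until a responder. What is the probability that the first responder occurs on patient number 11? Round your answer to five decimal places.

0.00005

Geometric (trials to first success), p = 0.61.
P(Y = 11) = (1−p)^10 · p = 8.1404e-05 · 0.61 = 0.0000497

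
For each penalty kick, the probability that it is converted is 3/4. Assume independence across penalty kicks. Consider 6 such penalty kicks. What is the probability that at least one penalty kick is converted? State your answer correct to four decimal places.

0.9998

P(at least one) = 1 − P(none) = 1 − (1 − 0.75)^6
= 1 − 0.000244 = 0.999756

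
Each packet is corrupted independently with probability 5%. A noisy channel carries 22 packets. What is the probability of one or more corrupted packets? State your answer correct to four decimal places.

0.6765

P(at least one) = 1 − P(none) = 1 − (1 − 0.05)^22
= 1 − 0.323534 = 0.676466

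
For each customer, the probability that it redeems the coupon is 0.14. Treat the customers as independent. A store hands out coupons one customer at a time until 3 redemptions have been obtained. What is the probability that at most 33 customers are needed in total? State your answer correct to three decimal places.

0.860

Finishing within 33 customers ⇔ at least 3 successes in the first 33. With X ~ Binomial(33, 0.14), P(Y ≤ 33) = 1 − P(X ≤ 2).
  k=0: C(33,0)·0.14^0·0.86^33 = 0.00689
  k=1: C(33,1)·0.14^1·0.86^32 = 0.03703
  k=2: C(33,2)·0.14^2·0.86^31 = 0.09646
1 − 0.14039 = 0.85961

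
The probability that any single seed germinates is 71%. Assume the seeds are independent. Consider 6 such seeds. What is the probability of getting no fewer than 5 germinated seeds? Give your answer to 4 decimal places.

0.4420

X ~ Binomial(6, 0.71); P(X ≥ 5) = Σ C(6,k) p^k (1−p)^(6−k) over k:
  k=5: C(6,5)·0.71^5·0.29^1 = 0.313936
  k=6: C(6,6)·0.71^6·0.29^0 = 0.128100
Total = 0.442036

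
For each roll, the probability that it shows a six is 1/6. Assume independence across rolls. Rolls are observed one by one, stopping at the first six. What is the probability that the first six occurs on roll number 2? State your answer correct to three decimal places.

0.139

Geometric (trials to first success), p = 0.166667.
P(Y = 2) = (1−p)^1 · p = 0.83333 · 0.166667 = 0.13889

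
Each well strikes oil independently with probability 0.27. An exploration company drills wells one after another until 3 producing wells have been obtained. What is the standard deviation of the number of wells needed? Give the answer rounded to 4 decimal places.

Y = total wells until the third success; negative binomial with r=3, p=0.27.
SD(Y) = √[r(1−p)/p²] = √(30.041152) = 5.480981

5.4810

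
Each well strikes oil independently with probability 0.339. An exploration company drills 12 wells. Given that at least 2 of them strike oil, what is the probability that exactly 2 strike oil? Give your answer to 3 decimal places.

X ~ Binomial(12, 0.339). Want P(X=2 | X≥2) = P(X=2) / P(X≥2).
P(X=2) = C(12,2)·0.339^2·0.661^10 = 0.12077
P(X≥2) = 1 − 0.00696 − 0.04282 = 0.95023
Ratio = 0.12077 / 0.95023 = 0.12710

0.127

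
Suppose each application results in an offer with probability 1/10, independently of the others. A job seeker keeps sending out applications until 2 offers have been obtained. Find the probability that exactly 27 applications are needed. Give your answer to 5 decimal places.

0.01867

Y = trial on which the second success occurs; negative binomial, r=2, p=0.10.
P(Y=27) = C(26,1) · p^2 · (1−p)^25
= 26 · 0.01 · 0.07179 = 0.0186653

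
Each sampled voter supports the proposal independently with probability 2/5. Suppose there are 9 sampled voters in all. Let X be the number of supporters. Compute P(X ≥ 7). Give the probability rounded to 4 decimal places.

X ~ Binomial(9, 0.40); P(X ≥ 7) = Σ C(9,k) p^k (1−p)^(9−k) over k:
  k=7: C(9,7)·0.40^7·0.60^2 = 0.021234
  k=8: C(9,8)·0.40^8·0.60^1 = 0.003539
  k=9: C(9,9)·0.40^9·0.60^0 = 0.000262
Total = 0.025035

0.0250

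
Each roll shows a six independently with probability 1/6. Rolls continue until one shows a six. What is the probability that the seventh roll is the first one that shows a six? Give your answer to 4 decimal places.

0.0558

Geometric (trials to first success), p = 0.166667.
P(Y = 7) = (1−p)^6 · p = 0.3349 · 0.166667 = 0.055816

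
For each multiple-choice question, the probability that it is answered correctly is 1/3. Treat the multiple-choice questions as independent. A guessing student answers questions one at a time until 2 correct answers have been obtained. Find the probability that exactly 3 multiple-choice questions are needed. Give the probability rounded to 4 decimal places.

0.1481

Y = trial on which the second success occurs; negative binomial, r=2, p=0.333333.
P(Y=3) = C(2,1) · p^2 · (1−p)^1
= 2 · 0.11111 · 0.66667 = 0.148148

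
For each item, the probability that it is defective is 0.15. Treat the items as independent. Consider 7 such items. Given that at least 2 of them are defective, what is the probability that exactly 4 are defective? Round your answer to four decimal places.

0.0384

X ~ Binomial(7, 0.15). Want P(X=4 | X≥2) = P(X=4) / P(X≥2).
P(X=4) = C(7,4)·0.15^4·0.85^3 = 0.010882
P(X≥2) = 1 − 0.320577 − 0.396007 = 0.283416
Ratio = 0.010882 / 0.283416 = 0.038394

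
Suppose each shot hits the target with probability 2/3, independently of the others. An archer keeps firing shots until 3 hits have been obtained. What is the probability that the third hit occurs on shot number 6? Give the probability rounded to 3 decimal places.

Y = trial on which the third success occurs; negative binomial, r=3, p=0.666667.
P(Y=6) = C(5,2) · p^3 · (1−p)^3
= 10 · 0.2963 · 0.037037 = 0.10974

0.110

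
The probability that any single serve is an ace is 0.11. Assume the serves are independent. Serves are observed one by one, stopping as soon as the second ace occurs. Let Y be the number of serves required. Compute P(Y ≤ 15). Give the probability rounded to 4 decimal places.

0.5031

Finishing within 15 serves ⇔ at least 2 successes in the first 15. With X ~ Binomial(15, 0.11), P(Y ≤ 15) = 1 − P(X ≤ 1).
  k=0: C(15,0)·0.11^0·0.89^15 = 0.174121
  k=1: C(15,1)·0.11^1·0.89^14 = 0.322808
1 − 0.496928 = 0.503072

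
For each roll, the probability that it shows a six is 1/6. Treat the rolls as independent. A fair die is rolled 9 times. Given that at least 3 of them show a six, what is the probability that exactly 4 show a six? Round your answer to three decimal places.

0.219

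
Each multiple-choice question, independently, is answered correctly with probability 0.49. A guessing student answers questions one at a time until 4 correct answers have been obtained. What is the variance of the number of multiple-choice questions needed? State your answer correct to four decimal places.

8.4965

Y = total multiple-choice questions until the fourth success; negative binomial with r=4, p=0.49.
Var(Y) = r(1−p)/p² = 4·0.51 / 0.49² = 8.496460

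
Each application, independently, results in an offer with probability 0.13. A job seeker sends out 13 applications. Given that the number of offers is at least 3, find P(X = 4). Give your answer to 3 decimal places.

0.249

X ~ Binomial(13, 0.13). Want P(X=4 | X≥3) = P(X=4) / P(X≥3).
P(X=4) = C(13,4)·0.13^4·0.87^9 = 0.05831
P(X≥3) = 1 − 0.16359 − 0.31777 − 0.28490 = 0.23374
Ratio = 0.05831 / 0.23374 = 0.24947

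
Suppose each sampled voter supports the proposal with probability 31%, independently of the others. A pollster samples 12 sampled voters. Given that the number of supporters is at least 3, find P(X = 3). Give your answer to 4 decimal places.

X ~ Binomial(12, 0.31). Want P(X=3 | X≥3) = P(X=3) / P(X≥3).
P(X=3) = C(12,3)·0.31^3·0.69^9 = 0.232354
P(X≥3) = 1 − 0.011646 − 0.062789 − 0.155152 = 0.770412
Ratio = 0.232354 / 0.770412 = 0.301596

0.3016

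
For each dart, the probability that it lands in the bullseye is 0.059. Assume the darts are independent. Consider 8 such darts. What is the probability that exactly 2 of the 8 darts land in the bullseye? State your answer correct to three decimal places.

X ~ Binomial(n=8, p=0.059).
P(X=2) = C(8,2) · p^2 · (1−p)^6
= 28 · 0.003481 · 0.69428 = 0.06767

0.068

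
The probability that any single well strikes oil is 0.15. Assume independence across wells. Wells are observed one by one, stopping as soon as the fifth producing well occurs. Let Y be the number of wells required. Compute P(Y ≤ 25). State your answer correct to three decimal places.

Finishing within 25 wells ⇔ at least 5 successes in the first 25. With X ~ Binomial(25, 0.15), P(Y ≤ 25) = 1 − P(X ≤ 4).
  k=0: C(25,0)·0.15^0·0.85^25 = 0.01720
  k=1: C(25,1)·0.15^1·0.85^24 = 0.07587
  k=2: C(25,2)·0.15^2·0.85^23 = 0.16067
  k=3: C(25,3)·0.15^3·0.85^22 = 0.21738
  k=4: C(25,4)·0.15^4·0.85^21 = 0.21099
1 − 0.68211 = 0.31789

0.318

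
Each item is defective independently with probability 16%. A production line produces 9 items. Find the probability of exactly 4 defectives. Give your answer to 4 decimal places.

0.0345

X ~ Binomial(n=9, p=0.16).
P(X=4) = C(9,4) · p^4 · (1−p)^5
= 126 · 0.00065536 · 0.41821 = 0.034534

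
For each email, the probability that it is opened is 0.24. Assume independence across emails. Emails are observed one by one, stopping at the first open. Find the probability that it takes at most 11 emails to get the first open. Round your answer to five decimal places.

Y = number of emails to the first success; geometric, p = 0.24.
P(Y ≤ 11) = 1 − (1−p)^11 = 1 − 0.0488596 = 0.9511404

0.95114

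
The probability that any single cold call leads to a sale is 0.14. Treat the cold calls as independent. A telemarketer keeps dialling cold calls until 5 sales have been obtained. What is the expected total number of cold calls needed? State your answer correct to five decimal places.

Y = total cold calls until the fifth success; negative binomial with r=5, p=0.14.
E[Y] = r / p = 5 / 0.14 = 35.7142857

35.71429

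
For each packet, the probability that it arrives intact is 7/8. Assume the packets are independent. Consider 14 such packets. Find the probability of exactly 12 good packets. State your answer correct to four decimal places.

0.2864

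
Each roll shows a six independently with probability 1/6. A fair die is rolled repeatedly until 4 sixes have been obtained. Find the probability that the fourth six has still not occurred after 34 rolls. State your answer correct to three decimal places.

0.159

Needing more than 34 rolls ⇔ fewer than 4 successes in the first 34. With X ~ Binomial(34, 0.166667), P(Y > 34) = P(X ≤ 3).
  k=0: C(34,0)·0.166667^0·0.833333^34 = 0.00203
  k=1: C(34,1)·0.166667^1·0.833333^33 = 0.01381
  k=2: C(34,2)·0.166667^2·0.833333^32 = 0.04559
  k=3: C(34,3)·0.166667^3·0.833333^31 = 0.09726
P(X ≤ 3) = 0.15869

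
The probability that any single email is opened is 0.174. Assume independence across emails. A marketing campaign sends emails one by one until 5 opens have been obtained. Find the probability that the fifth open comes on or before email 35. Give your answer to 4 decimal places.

0.7527

Finishing within 35 emails ⇔ at least 5 successes in the first 35. With X ~ Binomial(35, 0.174), P(Y ≤ 35) = 1 − P(X ≤ 4).
  k=0: C(35,0)·0.174^0·0.826^35 = 0.001243
  k=1: C(35,1)·0.174^1·0.826^34 = 0.009161
  k=2: C(35,2)·0.174^2·0.826^33 = 0.032806
  k=3: C(35,3)·0.174^3·0.826^32 = 0.076018
  k=4: C(35,4)·0.174^4·0.826^31 = 0.128109
1 − 0.247337 = 0.752663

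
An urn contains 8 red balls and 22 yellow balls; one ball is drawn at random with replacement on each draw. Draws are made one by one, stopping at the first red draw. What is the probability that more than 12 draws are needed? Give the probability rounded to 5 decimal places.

0.02419

Y = number of draws to the first success; geometric, p = 0.266667.
P(Y > 12) = P(first 12 all fail) = (1−p)^12 = 0.0241890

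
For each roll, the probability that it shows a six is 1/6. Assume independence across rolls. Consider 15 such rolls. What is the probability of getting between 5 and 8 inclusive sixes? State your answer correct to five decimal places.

0.08958

X ~ Binomial(15, 0.166667); P(5 ≤ X ≤ 8) = Σ C(15,k) p^k (1−p)^(15−k) over k:
  k=5: C(15,5)·0.166667^5·0.833333^10 = 0.0623716
  k=6: C(15,6)·0.166667^6·0.833333^9 = 0.0207905
  k=7: C(15,7)·0.166667^7·0.833333^8 = 0.0053461
  k=8: C(15,8)·0.166667^8·0.833333^7 = 0.0010692
Total = 0.0895774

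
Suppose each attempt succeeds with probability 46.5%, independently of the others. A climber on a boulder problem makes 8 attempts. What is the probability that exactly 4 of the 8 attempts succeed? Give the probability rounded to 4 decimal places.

X ~ Binomial(n=8, p=0.465).
P(X=4) = C(8,4) · p^4 · (1−p)^4
= 70 · 0.046753 · 0.081925 = 0.268117

0.2681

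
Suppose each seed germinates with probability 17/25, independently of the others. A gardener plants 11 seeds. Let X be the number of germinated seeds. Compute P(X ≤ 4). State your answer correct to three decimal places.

X ~ Binomial(11, 0.68); P(X ≤ 4) = Σ C(11,k) p^k (1−p)^(11−k) over k:
  k=0: C(11,0)·0.68^0·0.32^11 = 0.00000
  k=1: C(11,1)·0.68^1·0.32^10 = 0.00008
  k=2: C(11,2)·0.68^2·0.32^9 = 0.00089
  k=3: C(11,3)·0.68^3·0.32^8 = 0.00570
  k=4: C(11,4)·0.68^4·0.32^7 = 0.02424
Total = 0.03093

0.031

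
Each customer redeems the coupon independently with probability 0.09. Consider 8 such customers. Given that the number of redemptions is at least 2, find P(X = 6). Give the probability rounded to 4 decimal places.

X ~ Binomial(8, 0.09). Want P(X=6 | X≥2) = P(X=6) / P(X≥2).
P(X=6) = C(8,6)·0.09^6·0.91^2 = 0.000012
P(X≥2) = 1 − 0.470253 − 0.372068 = 0.157680
Ratio = 0.000012 / 0.157680 = 0.000078

0.0001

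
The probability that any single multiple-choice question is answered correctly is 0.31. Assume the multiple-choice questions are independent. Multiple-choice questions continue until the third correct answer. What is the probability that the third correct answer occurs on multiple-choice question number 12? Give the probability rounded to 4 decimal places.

0.0581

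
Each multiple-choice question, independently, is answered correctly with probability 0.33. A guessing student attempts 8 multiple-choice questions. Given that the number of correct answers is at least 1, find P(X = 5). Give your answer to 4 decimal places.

X ~ Binomial(8, 0.33). Want P(X=5 | X≥1) = P(X=5) / P(X≥1).
P(X=5) = C(8,5)·0.33^5·0.67^3 = 0.065915
P(X≥1) = 1 − 0.040607 = 0.959393
Ratio = 0.065915 / 0.959393 = 0.068705

0.0687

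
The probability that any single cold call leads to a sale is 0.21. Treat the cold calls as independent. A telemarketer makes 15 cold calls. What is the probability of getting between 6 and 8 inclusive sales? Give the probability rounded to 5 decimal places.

0.07370

X ~ Binomial(15, 0.21); P(6 ≤ X ≤ 8) = Σ C(15,k) p^k (1−p)^(15−k) over k:
  k=6: C(15,6)·0.21^6·0.79^9 = 0.0514474
  k=7: C(15,7)·0.21^7·0.79^8 = 0.0175833
  k=8: C(15,8)·0.21^8·0.79^7 = 0.0046740
Total = 0.0737048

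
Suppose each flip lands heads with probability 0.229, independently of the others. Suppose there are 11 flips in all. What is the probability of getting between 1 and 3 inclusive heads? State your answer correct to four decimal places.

0.7121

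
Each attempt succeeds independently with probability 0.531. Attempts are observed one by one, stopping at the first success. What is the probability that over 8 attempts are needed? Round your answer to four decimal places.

Y = number of attempts to the first success; geometric, p = 0.531.
P(Y > 8) = P(first 8 all fail) = (1−p)^8 = 0.002341

0.0023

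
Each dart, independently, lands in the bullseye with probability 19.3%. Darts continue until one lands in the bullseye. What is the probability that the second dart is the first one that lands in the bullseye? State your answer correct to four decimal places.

0.1558

Geometric (trials to first success), p = 0.193.
P(Y = 2) = (1−p)^1 · p = 0.807 · 0.193 = 0.155751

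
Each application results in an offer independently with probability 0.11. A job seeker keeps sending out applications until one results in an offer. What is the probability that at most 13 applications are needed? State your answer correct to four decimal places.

0.7802

Y = number of applications to the first success; geometric, p = 0.11.
P(Y ≤ 13) = 1 − (1−p)^13 = 1 − 0.219821 = 0.780179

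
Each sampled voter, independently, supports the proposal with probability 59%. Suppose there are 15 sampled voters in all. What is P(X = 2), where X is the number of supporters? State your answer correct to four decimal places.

0.0003

X ~ Binomial(n=15, p=0.59).
P(X=2) = C(15,2) · p^2 · (1−p)^13
= 105 · 0.3481 · 9.251e-06 = 0.000338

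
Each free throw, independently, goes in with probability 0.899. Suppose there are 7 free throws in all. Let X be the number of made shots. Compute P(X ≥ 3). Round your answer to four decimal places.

X ~ Binomial(7, 0.899); P(X ≥ 3) = Σ C(7,k) p^k (1−p)^(7−k) over k:
  k=3: C(7,3)·0.899^3·0.101^4 = 0.002646
  k=4: C(7,4)·0.899^4·0.101^3 = 0.023554
  k=5: C(7,5)·0.899^5·0.101^2 = 0.125794
  k=6: C(7,6)·0.899^6·0.101^1 = 0.373231
  k=7: C(7,7)·0.899^7·0.101^0 = 0.474589
Total = 0.999815

0.9998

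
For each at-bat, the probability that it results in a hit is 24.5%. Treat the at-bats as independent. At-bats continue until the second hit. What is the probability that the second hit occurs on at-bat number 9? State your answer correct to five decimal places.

0.06715

Y = trial on which the second success occurs; negative binomial, r=2, p=0.245.
P(Y=9) = C(8,1) · p^2 · (1−p)^7
= 8 · 0.060025 · 0.13984 = 0.0671507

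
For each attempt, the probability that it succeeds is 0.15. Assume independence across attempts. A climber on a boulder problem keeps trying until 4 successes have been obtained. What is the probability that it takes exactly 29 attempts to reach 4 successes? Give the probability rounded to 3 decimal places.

0.029

Y = trial on which the fourth success occurs; negative binomial, r=4, p=0.15.
P(Y=29) = C(28,3) · p^4 · (1−p)^25
= 3276 · 0.00050625 · 0.017198 = 0.02852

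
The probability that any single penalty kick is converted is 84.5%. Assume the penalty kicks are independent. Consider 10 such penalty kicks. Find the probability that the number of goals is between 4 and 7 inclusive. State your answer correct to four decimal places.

X ~ Binomial(10, 0.845); P(4 ≤ X ≤ 7) = Σ C(10,k) p^k (1−p)^(10−k) over k:
  k=4: C(10,4)·0.845^4·0.155^6 = 0.001485
  k=5: C(10,5)·0.845^5·0.155^5 = 0.009713
  k=6: C(10,6)·0.845^6·0.155^4 = 0.044125
  k=7: C(10,7)·0.845^7·0.155^3 = 0.137459
Total = 0.192782

0.1928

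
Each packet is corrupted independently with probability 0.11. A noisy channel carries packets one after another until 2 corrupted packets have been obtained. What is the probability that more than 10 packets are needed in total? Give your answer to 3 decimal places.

Needing more than 10 packets ⇔ fewer than 2 successes in the first 10. With X ~ Binomial(10, 0.11), P(Y > 10) = P(X ≤ 1).
  k=0: C(10,0)·0.11^0·0.89^10 = 0.31182
  k=1: C(10,1)·0.11^1·0.89^9 = 0.38539
P(X ≤ 1) = 0.69721

0.697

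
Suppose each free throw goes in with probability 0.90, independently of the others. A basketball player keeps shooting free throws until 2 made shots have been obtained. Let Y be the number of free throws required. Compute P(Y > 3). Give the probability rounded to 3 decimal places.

Needing more than 3 free throws ⇔ fewer than 2 successes in the first 3. With X ~ Binomial(3, 0.90), P(Y > 3) = P(X ≤ 1).
  k=0: C(3,0)·0.90^0·0.10^3 = 0.00100
  k=1: C(3,1)·0.90^1·0.10^2 = 0.02700
P(X ≤ 1) = 0.02800

0.028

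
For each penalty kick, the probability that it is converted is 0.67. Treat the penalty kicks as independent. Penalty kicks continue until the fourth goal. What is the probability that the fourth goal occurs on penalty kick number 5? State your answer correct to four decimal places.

Y = trial on which the fourth success occurs; negative binomial, r=4, p=0.67.
P(Y=5) = C(4,3) · p^4 · (1−p)^1
= 4 · 0.20151 · 0.33 = 0.265995

0.2660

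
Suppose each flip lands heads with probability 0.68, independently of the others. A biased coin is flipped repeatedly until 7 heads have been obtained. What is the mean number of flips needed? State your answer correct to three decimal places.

Y = total flips until the seventh success; negative binomial with r=7, p=0.68.
E[Y] = r / p = 7 / 0.68 = 10.29412

10.294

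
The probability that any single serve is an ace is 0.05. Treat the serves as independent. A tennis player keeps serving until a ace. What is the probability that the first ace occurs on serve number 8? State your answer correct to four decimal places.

0.0349

Geometric (trials to first success), p = 0.05.
P(Y = 8) = (1−p)^7 · p = 0.69834 · 0.05 = 0.034917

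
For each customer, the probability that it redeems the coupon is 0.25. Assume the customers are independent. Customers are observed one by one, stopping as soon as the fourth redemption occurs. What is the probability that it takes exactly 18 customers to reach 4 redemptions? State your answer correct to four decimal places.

0.0473

Y = trial on which the fourth success occurs; negative binomial, r=4, p=0.25.
P(Y=18) = C(17,3) · p^4 · (1−p)^14
= 680 · 0.0039062 · 0.017818 = 0.047329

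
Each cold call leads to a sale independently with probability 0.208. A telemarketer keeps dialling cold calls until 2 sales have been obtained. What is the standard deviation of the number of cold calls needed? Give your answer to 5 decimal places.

6.05082

Y = total cold calls until the second success; negative binomial with r=2, p=0.208.
SD(Y) = √[r(1−p)/p²] = √(36.6124260) = 6.0508203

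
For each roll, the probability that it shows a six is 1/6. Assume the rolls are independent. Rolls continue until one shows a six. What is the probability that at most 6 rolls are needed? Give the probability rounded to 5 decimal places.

0.66510

Y = number of rolls to the first success; geometric, p = 0.166667.
P(Y ≤ 6) = 1 − (1−p)^6 = 1 − 0.3348980 = 0.6651020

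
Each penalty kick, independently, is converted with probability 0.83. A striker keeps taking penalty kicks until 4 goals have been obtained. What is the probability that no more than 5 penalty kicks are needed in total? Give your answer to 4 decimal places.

0.7973

Finishing within 5 penalty kicks ⇔ at least 4 successes in the first 5. With X ~ Binomial(5, 0.83), P(Y ≤ 5) = 1 − P(X ≤ 3).
  k=0: C(5,0)·0.83^0·0.17^5 = 0.000142
  k=1: C(5,1)·0.83^1·0.17^4 = 0.003466
  k=2: C(5,2)·0.83^2·0.17^3 = 0.033846
  k=3: C(5,3)·0.83^3·0.17^2 = 0.165246
1 − 0.202700 = 0.797300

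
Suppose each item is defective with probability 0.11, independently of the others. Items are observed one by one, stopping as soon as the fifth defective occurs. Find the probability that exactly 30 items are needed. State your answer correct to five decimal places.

0.02077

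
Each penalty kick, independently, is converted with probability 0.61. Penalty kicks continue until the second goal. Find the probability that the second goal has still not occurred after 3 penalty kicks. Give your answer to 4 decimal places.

0.3377

Needing more than 3 penalty kicks ⇔ fewer than 2 successes in the first 3. With X ~ Binomial(3, 0.61), P(Y > 3) = P(X ≤ 1).
  k=0: C(3,0)·0.61^0·0.39^3 = 0.059319
  k=1: C(3,1)·0.61^1·0.39^2 = 0.278343
P(X ≤ 1) = 0.337662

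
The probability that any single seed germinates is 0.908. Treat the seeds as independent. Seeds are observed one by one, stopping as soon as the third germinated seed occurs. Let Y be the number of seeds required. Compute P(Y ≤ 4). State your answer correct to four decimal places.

0.9552

Finishing within 4 seeds ⇔ at least 3 successes in the first 4. With X ~ Binomial(4, 0.908), P(Y ≤ 4) = 1 − P(X ≤ 2).
  k=0: C(4,0)·0.908^0·0.092^4 = 0.000072
  k=1: C(4,1)·0.908^1·0.092^3 = 0.002828
  k=2: C(4,2)·0.908^2·0.092^2 = 0.041870
1 − 0.044769 = 0.955231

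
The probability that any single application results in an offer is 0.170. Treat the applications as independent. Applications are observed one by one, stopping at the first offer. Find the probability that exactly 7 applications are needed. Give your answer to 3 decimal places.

0.056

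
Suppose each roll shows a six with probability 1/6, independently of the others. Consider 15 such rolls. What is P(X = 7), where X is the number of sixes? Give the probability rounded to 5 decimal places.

0.00535

X ~ Binomial(n=15, p=0.166667).
P(X=7) = C(15,7) · p^7 · (1−p)^8
= 6435 · 3.5722e-06 · 0.23257 = 0.0053461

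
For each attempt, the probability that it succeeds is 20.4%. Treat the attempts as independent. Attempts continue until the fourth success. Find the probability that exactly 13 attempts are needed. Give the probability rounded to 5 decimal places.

0.04888

Y = trial on which the fourth success occurs; negative binomial, r=4, p=0.204.
P(Y=13) = C(12,3) · p^4 · (1−p)^9
= 220 · 0.0017319 · 0.1283 = 0.0488833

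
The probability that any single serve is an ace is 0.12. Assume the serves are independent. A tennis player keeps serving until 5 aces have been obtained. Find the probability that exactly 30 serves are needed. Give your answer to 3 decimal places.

Y = trial on which the fifth success occurs; negative binomial, r=5, p=0.12.
P(Y=30) = C(29,4) · p^5 · (1−p)^25
= 23751 · 2.4883e-05 · 0.040932 = 0.02419

0.024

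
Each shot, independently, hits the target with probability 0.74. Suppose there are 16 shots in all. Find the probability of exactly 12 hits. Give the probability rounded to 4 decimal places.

0.2243

X ~ Binomial(n=16, p=0.74).
P(X=12) = C(16,12) · p^12 · (1−p)^4
= 1820 · 0.026964 · 0.0045698 = 0.224257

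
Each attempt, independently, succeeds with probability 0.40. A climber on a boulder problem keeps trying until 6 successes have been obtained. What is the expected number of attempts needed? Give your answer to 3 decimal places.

15.000

Y = total attempts until the sixth success; negative binomial with r=6, p=0.40.
E[Y] = r / p = 6 / 0.40 = 15.00000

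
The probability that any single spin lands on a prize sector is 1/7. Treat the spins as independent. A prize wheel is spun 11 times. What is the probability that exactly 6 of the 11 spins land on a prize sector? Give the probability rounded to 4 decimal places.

X ~ Binomial(n=11, p=0.142857).
P(X=6) = C(11,6) · p^6 · (1−p)^5
= 462 · 8.4999e-06 · 0.46266 = 0.001817

0.0018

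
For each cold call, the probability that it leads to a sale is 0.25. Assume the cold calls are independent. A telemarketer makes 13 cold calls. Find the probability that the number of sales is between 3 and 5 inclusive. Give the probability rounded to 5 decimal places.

X ~ Binomial(13, 0.25); P(3 ≤ X ≤ 5) = Σ C(13,k) p^k (1−p)^(13−k) over k:
  k=3: C(13,3)·0.25^3·0.75^10 = 0.2516510
  k=4: C(13,4)·0.25^4·0.75^9 = 0.2097092
  k=5: C(13,5)·0.25^5·0.75^8 = 0.1258255
Total = 0.5871857

0.58719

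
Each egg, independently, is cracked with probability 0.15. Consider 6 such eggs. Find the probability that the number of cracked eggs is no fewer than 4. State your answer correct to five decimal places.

X ~ Binomial(6, 0.15); P(X ≥ 4) = Σ C(6,k) p^k (1−p)^(6−k) over k:
  k=4: C(6,4)·0.15^4·0.85^2 = 0.0054865
  k=5: C(6,5)·0.15^5·0.85^1 = 0.0003873
  k=6: C(6,6)·0.15^6·0.85^0 = 0.0000114
Total = 0.0058852

0.00589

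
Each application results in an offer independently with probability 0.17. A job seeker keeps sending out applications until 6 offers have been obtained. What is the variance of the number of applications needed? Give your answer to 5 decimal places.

172.31834

Y = total applications until the sixth success; negative binomial with r=6, p=0.17.
Var(Y) = r(1−p)/p² = 6·0.83 / 0.17² = 172.3183391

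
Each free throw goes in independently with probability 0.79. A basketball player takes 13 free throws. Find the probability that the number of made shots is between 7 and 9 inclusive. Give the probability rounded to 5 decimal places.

0.27466

X ~ Binomial(13, 0.79); P(7 ≤ X ≤ 9) = Σ C(13,k) p^k (1−p)^(13−k) over k:
  k=7: C(13,7)·0.79^7·0.21^6 = 0.0282633
  k=8: C(13,8)·0.79^8·0.21^5 = 0.0797428
  k=9: C(13,9)·0.79^9·0.21^4 = 0.1666583
Total = 0.2746645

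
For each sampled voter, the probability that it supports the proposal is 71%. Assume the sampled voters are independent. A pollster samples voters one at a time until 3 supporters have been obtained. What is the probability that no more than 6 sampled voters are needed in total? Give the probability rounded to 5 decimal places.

Finishing within 6 sampled voters ⇔ at least 3 successes in the first 6. With X ~ Binomial(6, 0.71), P(Y ≤ 6) = 1 − P(X ≤ 2).
  k=0: C(6,0)·0.71^0·0.29^6 = 0.0005948
  k=1: C(6,1)·0.71^1·0.29^5 = 0.0087377
  k=2: C(6,2)·0.71^2·0.29^4 = 0.0534811
1 − 0.0628136 = 0.9371864

0.93719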